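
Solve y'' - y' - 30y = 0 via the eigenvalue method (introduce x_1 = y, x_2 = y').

Let x_1 = y, x_2 = y'. Then x_1' = x_2 and x_2' = 30x_1 + x_2.
A = [[0,1],[30,1]]; det(A-λI) = λ^2 - λ - 30.
Eigenvalues λ = -5, 6 with eigenvectors (1,-5), (1,6).

y(t) = C_1e^(-5t) + C_2e^(6t)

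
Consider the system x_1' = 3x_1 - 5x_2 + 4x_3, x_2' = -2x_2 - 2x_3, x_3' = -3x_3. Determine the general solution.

x_1(t) = C_1e^(-3t) + C_2e^(-2t) + C_3e^(3t), x_2(t) = 2C_1e^(-3t) + C_2e^(-2t), x_3(t) = C_1e^(-3t)

Coefficient matrix A = [[3, -5, 4], [0, -2, -2], [0, 0, -3]].
det(A - λI) = 0 gives eigenvalues λ = -3, -2, 3.
For λ=-3: eigenvector (1,2,1).
For λ=-2: eigenvector (1,1,0).
For λ=3: eigenvector (1,0,0).
General solution: C_1e^(-3t)(1,2,1) + C_2e^(-2t)(1,1,0) + C_3e^(3t)(1,0,0).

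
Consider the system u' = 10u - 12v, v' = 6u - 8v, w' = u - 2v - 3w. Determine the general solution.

u(t) = -c_1e^(-2t) + 2c_2e^(4t), v(t) = -c_1e^(-2t) + c_2e^(4t), w(t) = c_1e^(-2t) + c_3e^(-3t)

Coefficient matrix A = [[10, -12, 0], [6, -8, 0], [1, -2, -3]].
det(A - λI) = 0 gives eigenvalues λ = -2, 4, -3.
For λ=-2: eigenvector (-1,-1,1).
For λ=4: eigenvector (2,1,0).
For λ=-3: eigenvector (0,0,1).
General solution: c_1e^(-2t)(-1,-1,1) + c_2e^(4t)(2,1,0) + c_3e^(-3t)(0,0,1).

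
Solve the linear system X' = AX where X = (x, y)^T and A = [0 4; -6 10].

Coefficient matrix A = [[0, 4], [-6, 10]].
Characteristic polynomial det(A - λI) = λ^2 - 10λ + 24 = 0.
Eigenvalues λ = 6, 4.
For λ=6: (A-λI) row 1 is [-6, 4], so an eigenvector is (-2, -3).
For λ=4: (A-λI) row 1 is [-4, 4], so an eigenvector is (1, 1).
General solution: K_1e^(6t)(-2,-3) + K_2e^(4t)(1,1).

x(t) = -2K_1e^(6t) + K_2e^(4t), y(t) = -3K_1e^(6t) + K_2e^(4t)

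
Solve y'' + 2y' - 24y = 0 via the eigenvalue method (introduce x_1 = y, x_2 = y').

Let x_1 = y, x_2 = y'. Then x_1' = x_2 and x_2' = 24x_1 - 2x_2.
A = [[0,1],[24,-2]]; det(A-λI) = λ^2 + 2λ - 24.
Eigenvalues λ = 4, -6 with eigenvectors (1,4), (1,-6).

y(t) = c_1e^(4t) + c_2e^(-6t)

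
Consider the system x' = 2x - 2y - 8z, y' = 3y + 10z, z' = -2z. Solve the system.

x(t) = K_1e^(2t) - 2K_2e^(3t) + K_3e^(-2t), y(t) = K_2e^(3t) - 2K_3e^(-2t), z(t) = K_3e^(-2t)

Coefficient matrix A = [[2, -2, -8], [0, 3, 10], [0, 0, -2]].
det(A - λI) = 0 gives eigenvalues λ = 2, 3, -2.
For λ=2: eigenvector (1,0,0).
For λ=3: eigenvector (-2,1,0).
For λ=-2: eigenvector (1,-2,1).
General solution: K_1e^(2t)(1,0,0) + K_2e^(3t)(-2,1,0) + K_3e^(-2t)(1,-2,1).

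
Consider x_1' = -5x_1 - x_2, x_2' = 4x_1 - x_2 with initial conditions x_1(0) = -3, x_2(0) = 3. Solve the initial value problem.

Coefficient matrix A = [[-5, -1], [4, -1]].
Characteristic polynomial det(A - λI) = λ^2 + 6λ + 9 = 0.
Single eigenvalue λ = -3 with algebraic multiplicity 2.
Eigenvector v = (1,-2); generalized eigenvector w with (A-λI)w=v is (0,-1).
General solution: e^(-3t)[C_1·v + C_2·(t·v + w)].
Applying x_1(0)=-3, x_2(0)=3 gives C_1=-3, C_2=3.

x_1(t) = 3te^(-3t) - 3e^(-3t), x_2(t) = -6te^(-3t) + 3e^(-3t)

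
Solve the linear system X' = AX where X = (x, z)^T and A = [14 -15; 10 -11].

x(t) = -3K_1e^(4t) + K_2e^(-t), z(t) = -2K_1e^(4t) + K_2e^(-t)

Coefficient matrix A = [[14, -15], [10, -11]].
Characteristic polynomial det(A - λI) = λ^2 - 3λ - 4 = 0.
Eigenvalues λ = 4, -1.
For λ=4: (A-λI) row 1 is [10, -15], so an eigenvector is (-3, -2).
For λ=-1: (A-λI) row 1 is [15, -15], so an eigenvector is (1, 1).
General solution: K_1e^(4t)(-3,-2) + K_2e^(-t)(1,1).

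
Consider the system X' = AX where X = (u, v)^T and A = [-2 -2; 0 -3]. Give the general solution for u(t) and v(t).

u(t) = -2c_1e^(-3t) - c_2e^(-2t), v(t) = -c_1e^(-3t)

Coefficient matrix A = [[-2, -2], [0, -3]].
Characteristic polynomial det(A - λI) = λ^2 + 5λ + 6 = 0.
Eigenvalues λ = -3, -2.
For λ=-3: (A-λI) row 1 is [1, -2], so an eigenvector is (-2, -1).
For λ=-2: (A-λI) row 1 is [0, -2], so an eigenvector is (-1, 0).
General solution: c_1e^(-3t)(-2,-1) + c_2e^(-2t)(-1,0).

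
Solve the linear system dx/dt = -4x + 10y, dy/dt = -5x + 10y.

x(t) = 3c_1e^(3t)sin(t) + c_1e^(3t)cos(t) + c_2e^(3t)sin(t) - 3c_2e^(3t)cos(t), y(t) = 2c_1e^(3t)sin(t) + c_1e^(3t)cos(t) + c_2e^(3t)sin(t) - 2c_2e^(3t)cos(t)

Coefficient matrix A = [[-4, 10], [-5, 10]].
Characteristic polynomial det(A - λI) = λ^2 - 6λ + 10 = 0.
Eigenvalues λ = 3 ± i (complex conjugate pair).
For λ=3+i: an eigenvector is (1,1) - i(3,2) = (1 - 3i, 1 - 2i).
A real fundamental pair from Re and Im of e^((3+i)t)v: X_1 = e^(3t)(cos(t)·(1,1) + sin(t)·(3,2)), X_2 = e^(3t)(sin(t)·(1,1) - cos(t)·(3,2)).
General solution: c_1X_1 + c_2X_2.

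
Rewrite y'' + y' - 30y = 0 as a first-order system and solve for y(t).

Let x_1 = y, x_2 = y'. Then x_1' = x_2 and x_2' = 30x_1 - x_2.
A = [[0,1],[30,-1]]; det(A-λI) = λ^2 + λ - 30.
Eigenvalues λ = -6, 5 with eigenvectors (1,-6), (1,5).

y(t) = C_1e^(-6t) + C_2e^(5t)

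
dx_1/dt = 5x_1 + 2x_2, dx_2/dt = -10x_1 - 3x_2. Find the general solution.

x_1(t) = C_1e^(t)cos(2t) + C_2e^(t)sin(2t), x_2(t) = -C_1e^(t)sin(2t) - 2C_1e^(t)cos(2t) - 2C_2e^(t)sin(2t) + C_2e^(t)cos(2t)

Coefficient matrix A = [[5, 2], [-10, -3]].
Characteristic polynomial det(A - λI) = λ^2 - 2λ + 5 = 0.
Eigenvalues λ = 1 ± 2i (complex conjugate pair).
For λ=1+2i: an eigenvector is (1,-2) - i(0,-1) = (1, -2 + i).
A real fundamental pair from Re and Im of e^((1+2i)t)v: X_1 = e^(t)(cos(2t)·(1,-2) + sin(2t)·(0,-1)), X_2 = e^(t)(sin(2t)·(1,-2) - cos(2t)·(0,-1)).
General solution: C_1X_1 + C_2X_2.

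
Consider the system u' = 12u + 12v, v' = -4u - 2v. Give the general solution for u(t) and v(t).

u(t) = 3c_1e^(4t) - 2c_2e^(6t), v(t) = -2c_1e^(4t) + c_2e^(6t)

Coefficient matrix A = [[12, 12], [-4, -2]].
Characteristic polynomial det(A - λI) = λ^2 - 10λ + 24 = 0.
Eigenvalues λ = 4, 6.
For λ=4: (A-λI) row 1 is [8, 12], so an eigenvector is (3, -2).
For λ=6: (A-λI) row 1 is [6, 12], so an eigenvector is (-2, 1).
General solution: c_1e^(4t)(3,-2) + c_2e^(6t)(-2,1).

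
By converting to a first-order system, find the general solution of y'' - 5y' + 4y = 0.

Let x_1 = y, x_2 = y'. Then x_1' = x_2 and x_2' = -4x_1 + 5x_2.
A = [[0,1],[-4,5]]; det(A-λI) = λ^2 - 5λ + 4.
Eigenvalues λ = 1, 4 with eigenvectors (1,1), (1,4).

y(t) = C_1e^(t) + C_2e^(4t)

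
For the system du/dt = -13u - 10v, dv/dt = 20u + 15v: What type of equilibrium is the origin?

A = [[-13,-10],[20,15]]; det(A-λI) = λ^2 - 2λ + 5.
λ = 1 ± 2i: positive real part.

unstable spiral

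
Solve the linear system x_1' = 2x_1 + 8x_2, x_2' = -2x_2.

x_1(t) = c_1e^(2t) + 2c_2e^(-2t), x_2(t) = -c_2e^(-2t)

Coefficient matrix A = [[2, 8], [0, -2]].
Characteristic polynomial det(A - λI) = λ^2 - 4 = 0.
Eigenvalues λ = 2, -2.
For λ=2: (A-λI) row 1 is [0, 8], so an eigenvector is (1, 0).
For λ=-2: (A-λI) row 1 is [4, 8], so an eigenvector is (2, -1).
General solution: c_1e^(2t)(1,0) + c_2e^(-2t)(2,-1).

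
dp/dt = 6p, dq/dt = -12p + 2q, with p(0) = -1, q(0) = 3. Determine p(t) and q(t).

Coefficient matrix A = [[6, 0], [-12, 2]].
Characteristic polynomial det(A - λI) = λ^2 - 8λ + 12 = 0.
Eigenvalues λ = 6, 2.
For λ=6: (A-λI) row 2 is [-12, -4], so an eigenvector is (1, -3).
For λ=2: (A-λI) row 1 is [4, 0], so an eigenvector is (0, 1).
General solution: c_1e^(6t)(1,-3) + c_2e^(2t)(0,1).
Applying p(0)=-1, q(0)=3 gives c_1=-1, c_2=0.

p(t) = -e^(6t), q(t) = 3e^(6t)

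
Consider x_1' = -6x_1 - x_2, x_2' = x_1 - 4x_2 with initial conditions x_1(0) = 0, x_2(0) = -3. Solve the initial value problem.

x_1(t) = 3te^(-5t), x_2(t) = -3te^(-5t) - 3e^(-5t)

Coefficient matrix A = [[-6, -1], [1, -4]].
Characteristic polynomial det(A - λI) = λ^2 + 10λ + 25 = 0.
Single eigenvalue λ = -5 with algebraic multiplicity 2.
Eigenvector v = (1,-1); generalized eigenvector w with (A-λI)w=v is (-2,1).
General solution: e^(-5t)[c_1·v + c_2·(t·v + w)].
Applying x_1(0)=0, x_2(0)=-3 gives c_1=6, c_2=3.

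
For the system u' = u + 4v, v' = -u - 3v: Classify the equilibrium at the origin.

stable improper node

A = [[1,4],[-1,-3]]; det(A-λI) = λ^2 + 2λ + 1.
repeated λ = -1 with a single eigenvector.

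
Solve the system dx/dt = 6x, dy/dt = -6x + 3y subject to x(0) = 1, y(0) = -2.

Coefficient matrix A = [[6, 0], [-6, 3]].
Characteristic polynomial det(A - λI) = λ^2 - 9λ + 18 = 0.
Eigenvalues λ = 3, 6.
For λ=3: (A-λI) row 1 is [3, 0], so an eigenvector is (0, 1).
For λ=6: (A-λI) row 2 is [-6, -3], so an eigenvector is (-1, 2).
General solution: c_1e^(3t)(0,1) + c_2e^(6t)(-1,2).
Applying x(0)=1, y(0)=-2 gives c_1=0, c_2=-1.

x(t) = e^(6t), y(t) = -2e^(6t)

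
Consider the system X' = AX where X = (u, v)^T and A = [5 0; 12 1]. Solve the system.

u(t) = -C_2e^(5t), v(t) = -C_1e^(t) - 3C_2e^(5t)

Coefficient matrix A = [[5, 0], [12, 1]].
Characteristic polynomial det(A - λI) = λ^2 - 6λ + 5 = 0.
Eigenvalues λ = 1, 5.
For λ=1: (A-λI) row 1 is [4, 0], so an eigenvector is (0, -1).
For λ=5: (A-λI) row 2 is [12, -4], so an eigenvector is (-1, -3).
General solution: C_1e^(t)(0,-1) + C_2e^(5t)(-1,-3).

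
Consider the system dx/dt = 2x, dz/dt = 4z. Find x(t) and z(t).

Coefficient matrix A = [[2, 0], [0, 4]].
Characteristic polynomial det(A - λI) = λ^2 - 6λ + 8 = 0.
Eigenvalues λ = 4, 2.
For λ=4: (A-λI) row 1 is [-2, 0], so an eigenvector is (0, -1).
For λ=2: (A-λI) row 2 is [0, 2], so an eigenvector is (1, 0).
General solution: C_1e^(4t)(0,-1) + C_2e^(2t)(1,0).

x(t) = C_2e^(2t), z(t) = -C_1e^(4t)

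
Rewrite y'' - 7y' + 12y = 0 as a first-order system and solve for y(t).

y(t) = K_1e^(4t) + K_2e^(3t)

Let x_1 = y, x_2 = y'. Then x_1' = x_2 and x_2' = -12x_1 + 7x_2.
A = [[0,1],[-12,7]]; det(A-λI) = λ^2 - 7λ + 12.
Eigenvalues λ = 4, 3 with eigenvectors (1,4), (1,3).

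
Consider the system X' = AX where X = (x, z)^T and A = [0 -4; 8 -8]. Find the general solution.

x(t) = K_1e^(-4t)sin(4t) - K_2e^(-4t)cos(4t), z(t) = K_1e^(-4t)sin(4t) - K_1e^(-4t)cos(4t) - K_2e^(-4t)sin(4t) - K_2e^(-4t)cos(4t)

Coefficient matrix A = [[0, -4], [8, -8]].
Characteristic polynomial det(A - λI) = λ^2 + 8λ + 32 = 0.
Eigenvalues λ = -4 ± 4i (complex conjugate pair).
For λ=-4+4i: an eigenvector is (0,-1) - i(1,1) = (0 - i, -1 - i).
A real fundamental pair from Re and Im of e^((-4+4i)t)v: X_1 = e^(-4t)(cos(4t)·(0,-1) + sin(4t)·(1,1)), X_2 = e^(-4t)(sin(4t)·(0,-1) - cos(4t)·(1,1)).
General solution: K_1X_1 + K_2X_2.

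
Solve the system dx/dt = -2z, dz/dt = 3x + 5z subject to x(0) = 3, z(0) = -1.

Coefficient matrix A = [[0, -2], [3, 5]].
Characteristic polynomial det(A - λI) = λ^2 - 5λ + 6 = 0.
Eigenvalues λ = 3, 2.
For λ=3: (A-λI) row 1 is [-3, -2], so an eigenvector is (2, -3).
For λ=2: (A-λI) row 1 is [-2, -2], so an eigenvector is (-1, 1).
General solution: C_1e^(3t)(2,-3) + C_2e^(2t)(-1,1).
Applying x(0)=3, z(0)=-1 gives C_1=-2, C_2=-7.

x(t) = -4e^(3t) + 7e^(2t), z(t) = 6e^(3t) - 7e^(2t)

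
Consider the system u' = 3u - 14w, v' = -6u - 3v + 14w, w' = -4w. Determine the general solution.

u(t) = c_1e^(3t) + 2c_3e^(-4t), v(t) = -c_1e^(3t) + c_2e^(-3t) - 2c_3e^(-4t), w(t) = c_3e^(-4t)

Coefficient matrix A = [[3, 0, -14], [-6, -3, 14], [0, 0, -4]].
det(A - λI) = 0 gives eigenvalues λ = 3, -3, -4.
For λ=3: eigenvector (1,-1,0).
For λ=-3: eigenvector (0,1,0).
For λ=-4: eigenvector (2,-2,1).
General solution: c_1e^(3t)(1,-1,0) + c_2e^(-3t)(0,1,0) + c_3e^(-4t)(2,-2,1).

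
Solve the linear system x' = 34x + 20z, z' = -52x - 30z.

Coefficient matrix A = [[34, 20], [-52, -30]].
Characteristic polynomial det(A - λI) = λ^2 - 4λ + 20 = 0.
Eigenvalues λ = 2 ± 4i (complex conjugate pair).
For λ=2+4i: an eigenvector is (-2,3) - i(-1,2) = (-2 + i, 3 - 2i).
A real fundamental pair from Re and Im of e^((2+4i)t)v: X_1 = e^(2t)(cos(4t)·(-2,3) + sin(4t)·(-1,2)), X_2 = e^(2t)(sin(4t)·(-2,3) - cos(4t)·(-1,2)).
General solution: C_1X_1 + C_2X_2.

x(t) = -C_1e^(2t)sin(4t) - 2C_1e^(2t)cos(4t) - 2C_2e^(2t)sin(4t) + C_2e^(2t)cos(4t), z(t) = 2C_1e^(2t)sin(4t) + 3C_1e^(2t)cos(4t) + 3C_2e^(2t)sin(4t) - 2C_2e^(2t)cos(4t)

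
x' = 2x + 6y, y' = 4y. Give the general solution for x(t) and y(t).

Coefficient matrix A = [[2, 6], [0, 4]].
Characteristic polynomial det(A - λI) = λ^2 - 6λ + 8 = 0.
Eigenvalues λ = 4, 2.
For λ=4: (A-λI) row 1 is [-2, 6], so an eigenvector is (3, 1).
For λ=2: (A-λI) row 1 is [0, 6], so an eigenvector is (1, 0).
General solution: K_1e^(4t)(3,1) + K_2e^(2t)(1,0).

x(t) = 3K_1e^(4t) + K_2e^(2t), y(t) = K_1e^(4t)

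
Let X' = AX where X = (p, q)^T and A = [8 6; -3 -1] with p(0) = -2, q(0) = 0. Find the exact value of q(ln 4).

2016

A = [[8,6],[-3,-1]]; eigenvalues λ = 5, 2.
Eigenvectors: (2,-1) for λ=5, (-1,1) for λ=2.
From the initial condition, c_1 = -2, c_2 = -2.
q(ln 4) = (-2)(4^5)(-1) + (-2)(4^2)(1) = 2016.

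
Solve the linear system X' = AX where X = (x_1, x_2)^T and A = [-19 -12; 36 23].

Coefficient matrix A = [[-19, -12], [36, 23]].
Characteristic polynomial det(A - λI) = λ^2 - 4λ - 5 = 0.
Eigenvalues λ = -1, 5.
For λ=-1: (A-λI) row 1 is [-18, -12], so an eigenvector is (-2, 3).
For λ=5: (A-λI) row 1 is [-24, -12], so an eigenvector is (1, -2).
General solution: K_1e^(-t)(-2,3) + K_2e^(5t)(1,-2).

x_1(t) = -2K_1e^(-t) + K_2e^(5t), x_2(t) = 3K_1e^(-t) - 2K_2e^(5t)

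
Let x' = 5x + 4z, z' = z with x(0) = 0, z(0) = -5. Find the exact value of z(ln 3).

A = [[5,4],[0,1]]; eigenvalues λ = 5, 1.
Eigenvectors: (1,0) for λ=5, (1,-1) for λ=1.
From the initial condition, c_1 = -5, c_2 = 5.
z(ln 3) = (-5)(3^5)(0) + (5)(3^1)(-1) = -15.

-15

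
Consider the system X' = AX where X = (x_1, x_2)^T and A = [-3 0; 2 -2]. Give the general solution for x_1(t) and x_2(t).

Coefficient matrix A = [[-3, 0], [2, -2]].
Characteristic polynomial det(A - λI) = λ^2 + 5λ + 6 = 0.
Eigenvalues λ = -2, -3.
For λ=-2: (A-λI) row 1 is [-1, 0], so an eigenvector is (0, 1).
For λ=-3: (A-λI) row 2 is [2, 1], so an eigenvector is (-1, 2).
General solution: C_1e^(-2t)(0,1) + C_2e^(-3t)(-1,2).

x_1(t) = -C_2e^(-3t), x_2(t) = C_1e^(-2t) + 2C_2e^(-3t)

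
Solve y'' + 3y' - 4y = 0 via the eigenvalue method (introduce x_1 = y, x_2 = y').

Let x_1 = y, x_2 = y'. Then x_1' = x_2 and x_2' = 4x_1 - 3x_2.
A = [[0,1],[4,-3]]; det(A-λI) = λ^2 + 3λ - 4.
Eigenvalues λ = 1, -4 with eigenvectors (1,1), (1,-4).

y(t) = K_1e^(t) + K_2e^(-4t)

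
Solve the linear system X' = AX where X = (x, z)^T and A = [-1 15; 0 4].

Coefficient matrix A = [[-1, 15], [0, 4]].
Characteristic polynomial det(A - λI) = λ^2 - 3λ - 4 = 0.
Eigenvalues λ = -1, 4.
For λ=-1: (A-λI) row 1 is [0, 15], so an eigenvector is (-1, 0).
For λ=4: (A-λI) row 1 is [-5, 15], so an eigenvector is (3, 1).
General solution: K_1e^(-t)(-1,0) + K_2e^(4t)(3,1).

x(t) = -K_1e^(-t) + 3K_2e^(4t), z(t) = K_2e^(4t)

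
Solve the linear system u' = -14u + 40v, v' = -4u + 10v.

Coefficient matrix A = [[-14, 40], [-4, 10]].
Characteristic polynomial det(A - λI) = λ^2 + 4λ + 20 = 0.
Eigenvalues λ = -2 ± 4i (complex conjugate pair).
For λ=-2+4i: an eigenvector is (-1,0) - i(3,1) = (-1 - 3i, 0 - i).
A real fundamental pair from Re and Im of e^((-2+4i)t)v: X_1 = e^(-2t)(cos(4t)·(-1,0) + sin(4t)·(3,1)), X_2 = e^(-2t)(sin(4t)·(-1,0) - cos(4t)·(3,1)).
General solution: c_1X_1 + c_2X_2.

u(t) = 3c_1e^(-2t)sin(4t) - c_1e^(-2t)cos(4t) - c_2e^(-2t)sin(4t) - 3c_2e^(-2t)cos(4t), v(t) = c_1e^(-2t)sin(4t) - c_2e^(-2t)cos(4t)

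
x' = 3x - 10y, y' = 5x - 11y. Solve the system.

Coefficient matrix A = [[3, -10], [5, -11]].
Characteristic polynomial det(A - λI) = λ^2 + 8λ + 17 = 0.
Eigenvalues λ = -4 ± i (complex conjugate pair).
For λ=-4+i: an eigenvector is (1,1) - i(-3,-2) = (1 + 3i, 1 + 2i).
A real fundamental pair from Re and Im of e^((-4+i)t)v: X_1 = e^(-4t)(cos(t)·(1,1) + sin(t)·(-3,-2)), X_2 = e^(-4t)(sin(t)·(1,1) - cos(t)·(-3,-2)).
General solution: C_1X_1 + C_2X_2.

x(t) = -3C_1e^(-4t)sin(t) + C_1e^(-4t)cos(t) + C_2e^(-4t)sin(t) + 3C_2e^(-4t)cos(t), y(t) = -2C_1e^(-4t)sin(t) + C_1e^(-4t)cos(t) + C_2e^(-4t)sin(t) + 2C_2e^(-4t)cos(t)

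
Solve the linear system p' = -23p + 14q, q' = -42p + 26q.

p(t) = K_1e^(5t) - 2K_2e^(-2t), q(t) = 2K_1e^(5t) - 3K_2e^(-2t)

Coefficient matrix A = [[-23, 14], [-42, 26]].
Characteristic polynomial det(A - λI) = λ^2 - 3λ - 10 = 0.
Eigenvalues λ = 5, -2.
For λ=5: (A-λI) row 1 is [-28, 14], so an eigenvector is (1, 2).
For λ=-2: (A-λI) row 1 is [-21, 14], so an eigenvector is (-2, -3).
General solution: K_1e^(5t)(1,2) + K_2e^(-2t)(-2,-3).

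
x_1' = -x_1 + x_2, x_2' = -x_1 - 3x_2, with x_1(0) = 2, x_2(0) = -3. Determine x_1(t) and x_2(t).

Coefficient matrix A = [[-1, 1], [-1, -3]].
Characteristic polynomial det(A - λI) = λ^2 + 4λ + 4 = 0.
Single eigenvalue λ = -2 with algebraic multiplicity 2.
Eigenvector v = (1,-1); generalized eigenvector w with (A-λI)w=v is (0,1).
General solution: e^(-2t)[C_1·v + C_2·(t·v + w)].
Applying x_1(0)=2, x_2(0)=-3 gives C_1=2, C_2=-1.

x_1(t) = -te^(-2t) + 2e^(-2t), x_2(t) = te^(-2t) - 3e^(-2t)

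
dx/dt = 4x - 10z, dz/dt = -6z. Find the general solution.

x(t) = -c_1e^(4t) + c_2e^(-6t), z(t) = c_2e^(-6t)

Coefficient matrix A = [[4, -10], [0, -6]].
Characteristic polynomial det(A - λI) = λ^2 + 2λ - 24 = 0.
Eigenvalues λ = 4, -6.
For λ=4: (A-λI) row 1 is [0, -10], so an eigenvector is (-1, 0).
For λ=-6: (A-λI) row 1 is [10, -10], so an eigenvector is (1, 1).
General solution: c_1e^(4t)(-1,0) + c_2e^(-6t)(1,1).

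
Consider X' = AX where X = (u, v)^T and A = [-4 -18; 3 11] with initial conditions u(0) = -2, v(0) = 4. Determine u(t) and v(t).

u(t) = -20e^(5t) + 18e^(2t), v(t) = 10e^(5t) - 6e^(2t)

Coefficient matrix A = [[-4, -18], [3, 11]].
Characteristic polynomial det(A - λI) = λ^2 - 7λ + 10 = 0.
Eigenvalues λ = 2, 5.
For λ=2: (A-λI) row 1 is [-6, -18], so an eigenvector is (-3, 1).
For λ=5: (A-λI) row 1 is [-9, -18], so an eigenvector is (2, -1).
General solution: C_1e^(2t)(-3,1) + C_2e^(5t)(2,-1).
Applying u(0)=-2, v(0)=4 gives C_1=-6, C_2=-10.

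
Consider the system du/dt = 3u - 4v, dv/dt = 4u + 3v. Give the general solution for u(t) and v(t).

u(t) = -K_1e^(3t)sin(4t) + K_2e^(3t)cos(4t), v(t) = K_1e^(3t)cos(4t) + K_2e^(3t)sin(4t)

Coefficient matrix A = [[3, -4], [4, 3]].
Characteristic polynomial det(A - λI) = λ^2 - 6λ + 25 = 0.
Eigenvalues λ = 3 ± 4i (complex conjugate pair).
For λ=3+4i: an eigenvector is (0,1) - i(-1,0) = (0 + i, 1).
A real fundamental pair from Re and Im of e^((3+4i)t)v: X_1 = e^(3t)(cos(4t)·(0,1) + sin(4t)·(-1,0)), X_2 = e^(3t)(sin(4t)·(0,1) - cos(4t)·(-1,0)).
General solution: K_1X_1 + K_2X_2.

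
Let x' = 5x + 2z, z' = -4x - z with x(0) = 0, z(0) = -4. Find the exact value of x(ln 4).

A = [[5,2],[-4,-1]]; eigenvalues λ = 1, 3.
Eigenvectors: (-1,2) for λ=1, (-1,1) for λ=3.
From the initial condition, c_1 = -4, c_2 = 4.
x(ln 4) = (-4)(4^1)(-1) + (4)(4^3)(-1) = -240.

-240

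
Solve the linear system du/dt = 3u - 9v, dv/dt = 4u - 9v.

u(t) = -3c_1e^(-3t) - 3c_2te^(-3t) + c_2e^(-3t), v(t) = -2c_1e^(-3t) - 2c_2te^(-3t) + c_2e^(-3t)

Coefficient matrix A = [[3, -9], [4, -9]].
Characteristic polynomial det(A - λI) = λ^2 + 6λ + 9 = 0.
Single eigenvalue λ = -3 with algebraic multiplicity 2.
Eigenvector v = (-3,-2); generalized eigenvector w with (A-λI)w=v is (1,1).
General solution: e^(-3t)[c_1·v + c_2·(t·v + w)].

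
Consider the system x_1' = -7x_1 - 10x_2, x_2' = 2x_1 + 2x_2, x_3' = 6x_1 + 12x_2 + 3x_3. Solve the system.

Coefficient matrix A = [[-7, -10, 0], [2, 2, 0], [6, 12, 3]].
det(A - λI) = 0 gives eigenvalues λ = 3, -2, -3.
For λ=3: eigenvector (0,0,1).
For λ=-2: eigenvector (-2,1,0).
For λ=-3: eigenvector (-5,2,1).
General solution: c_1e^(3t)(0,0,1) + c_2e^(-2t)(-2,1,0) + c_3e^(-3t)(-5,2,1).

x_1(t) = -2c_2e^(-2t) - 5c_3e^(-3t), x_2(t) = c_2e^(-2t) + 2c_3e^(-3t), x_3(t) = c_1e^(3t) + c_3e^(-3t)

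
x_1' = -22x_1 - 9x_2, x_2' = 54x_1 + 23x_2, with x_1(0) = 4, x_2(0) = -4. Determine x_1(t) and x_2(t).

Coefficient matrix A = [[-22, -9], [54, 23]].
Characteristic polynomial det(A - λI) = λ^2 - λ - 20 = 0.
Eigenvalues λ = -4, 5.
For λ=-4: (A-λI) row 1 is [-18, -9], so an eigenvector is (-1, 2).
For λ=5: (A-λI) row 1 is [-27, -9], so an eigenvector is (1, -3).
General solution: c_1e^(-4t)(-1,2) + c_2e^(5t)(1,-3).
Applying x_1(0)=4, x_2(0)=-4 gives c_1=-8, c_2=-4.

x_1(t) = -4e^(5t) + 8e^(-4t), x_2(t) = 12e^(5t) - 16e^(-4t)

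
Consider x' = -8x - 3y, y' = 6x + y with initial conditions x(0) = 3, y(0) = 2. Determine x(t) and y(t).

Coefficient matrix A = [[-8, -3], [6, 1]].
Characteristic polynomial det(A - λI) = λ^2 + 7λ + 10 = 0.
Eigenvalues λ = -5, -2.
For λ=-5: (A-λI) row 1 is [-3, -3], so an eigenvector is (-1, 1).
For λ=-2: (A-λI) row 1 is [-6, -3], so an eigenvector is (1, -2).
General solution: C_1e^(-5t)(-1,1) + C_2e^(-2t)(1,-2).
Applying x(0)=3, y(0)=2 gives C_1=-8, C_2=-5.

x(t) = -5e^(-2t) + 8e^(-5t), y(t) = 10e^(-2t) - 8e^(-5t)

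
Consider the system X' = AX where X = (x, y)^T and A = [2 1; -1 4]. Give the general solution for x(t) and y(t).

x(t) = -c_1e^(3t) - c_2te^(3t) + c_2e^(3t), y(t) = -c_1e^(3t) - c_2te^(3t)

Coefficient matrix A = [[2, 1], [-1, 4]].
Characteristic polynomial det(A - λI) = λ^2 - 6λ + 9 = 0.
Single eigenvalue λ = 3 with algebraic multiplicity 2.
Eigenvector v = (-1,-1); generalized eigenvector w with (A-λI)w=v is (1,0).
General solution: e^(3t)[c_1·v + c_2·(t·v + w)].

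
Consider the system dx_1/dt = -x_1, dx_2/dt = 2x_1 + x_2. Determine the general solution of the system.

Coefficient matrix A = [[-1, 0], [2, 1]].
Characteristic polynomial det(A - λI) = λ^2 - 1 = 0.
Eigenvalues λ = 1, -1.
For λ=1: (A-λI) row 1 is [-2, 0], so an eigenvector is (0, -1).
For λ=-1: (A-λI) row 2 is [2, 2], so an eigenvector is (1, -1).
General solution: K_1e^(t)(0,-1) + K_2e^(-t)(1,-1).

x_1(t) = K_2e^(-t), x_2(t) = -K_1e^(t) - K_2e^(-t)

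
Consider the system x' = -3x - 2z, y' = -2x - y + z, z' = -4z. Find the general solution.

x(t) = 2K_2e^(-4t) + K_3e^(-3t), y(t) = -K_1e^(-t) + K_2e^(-4t) + K_3e^(-3t), z(t) = K_2e^(-4t)

Coefficient matrix A = [[-3, 0, -2], [-2, -1, 1], [0, 0, -4]].
det(A - λI) = 0 gives eigenvalues λ = -1, -4, -3.
For λ=-1: eigenvector (0,-1,0).
For λ=-4: eigenvector (2,1,1).
For λ=-3: eigenvector (1,1,0).
General solution: K_1e^(-t)(0,-1,0) + K_2e^(-4t)(2,1,1) + K_3e^(-3t)(1,1,0).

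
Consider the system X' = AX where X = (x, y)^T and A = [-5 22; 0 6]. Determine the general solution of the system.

x(t) = 2K_1e^(6t) + K_2e^(-5t), y(t) = K_1e^(6t)

Coefficient matrix A = [[-5, 22], [0, 6]].
Characteristic polynomial det(A - λI) = λ^2 - λ - 30 = 0.
Eigenvalues λ = 6, -5.
For λ=6: (A-λI) row 1 is [-11, 22], so an eigenvector is (2, 1).
For λ=-5: (A-λI) row 1 is [0, 22], so an eigenvector is (1, 0).
General solution: K_1e^(6t)(2,1) + K_2e^(-5t)(1,0).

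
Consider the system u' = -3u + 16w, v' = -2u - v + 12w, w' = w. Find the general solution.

u(t) = K_1e^(-3t) + 4K_3e^(t), v(t) = K_1e^(-3t) + K_2e^(-t) + 2K_3e^(t), w(t) = K_3e^(t)

Coefficient matrix A = [[-3, 0, 16], [-2, -1, 12], [0, 0, 1]].
det(A - λI) = 0 gives eigenvalues λ = -3, -1, 1.
For λ=-3: eigenvector (1,1,0).
For λ=-1: eigenvector (0,1,0).
For λ=1: eigenvector (4,2,1).
General solution: K_1e^(-3t)(1,1,0) + K_2e^(-t)(0,1,0) + K_3e^(t)(4,2,1).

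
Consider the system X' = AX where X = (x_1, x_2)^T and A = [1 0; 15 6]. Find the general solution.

Coefficient matrix A = [[1, 0], [15, 6]].
Characteristic polynomial det(A - λI) = λ^2 - 7λ + 6 = 0.
Eigenvalues λ = 6, 1.
For λ=6: (A-λI) row 1 is [-5, 0], so an eigenvector is (0, -1).
For λ=1: (A-λI) row 2 is [15, 5], so an eigenvector is (1, -3).
General solution: C_1e^(6t)(0,-1) + C_2e^(t)(1,-3).

x_1(t) = C_2e^(t), x_2(t) = -C_1e^(6t) - 3C_2e^(t)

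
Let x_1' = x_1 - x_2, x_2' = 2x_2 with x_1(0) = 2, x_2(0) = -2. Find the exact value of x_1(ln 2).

8

A = [[1,-1],[0,2]]; eigenvalues λ = 1, 2.
Eigenvectors: (-1,0) for λ=1, (1,-1) for λ=2.
From the initial condition, c_1 = 0, c_2 = 2.
x_1(ln 2) = (0)(2^1)(-1) + (2)(2^2)(1) = 8.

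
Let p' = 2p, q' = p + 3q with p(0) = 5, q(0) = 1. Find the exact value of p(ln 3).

45

A = [[2,0],[1,3]]; eigenvalues λ = 2, 3.
Eigenvectors: (1,-1) for λ=2, (0,1) for λ=3.
From the initial condition, c_1 = 5, c_2 = 6.
p(ln 3) = (5)(3^2)(1) + (6)(3^3)(0) = 45.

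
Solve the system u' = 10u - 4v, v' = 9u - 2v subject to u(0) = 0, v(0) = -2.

u(t) = 8te^(4t), v(t) = 12te^(4t) - 2e^(4t)

Coefficient matrix A = [[10, -4], [9, -2]].
Characteristic polynomial det(A - λI) = λ^2 - 8λ + 16 = 0.
Single eigenvalue λ = 4 with algebraic multiplicity 2.
Eigenvector v = (2,3); generalized eigenvector w with (A-λI)w=v is (1,1).
General solution: e^(4t)[c_1·v + c_2·(t·v + w)].
Applying u(0)=0, v(0)=-2 gives c_1=-2, c_2=4.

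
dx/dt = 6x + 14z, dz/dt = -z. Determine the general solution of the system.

x(t) = -2K_1e^(-t) + K_2e^(6t), z(t) = K_1e^(-t)

Coefficient matrix A = [[6, 14], [0, -1]].
Characteristic polynomial det(A - λI) = λ^2 - 5λ - 6 = 0.
Eigenvalues λ = -1, 6.
For λ=-1: (A-λI) row 1 is [7, 14], so an eigenvector is (-2, 1).
For λ=6: (A-λI) row 1 is [0, 14], so an eigenvector is (1, 0).
General solution: K_1e^(-t)(-2,1) + K_2e^(6t)(1,0).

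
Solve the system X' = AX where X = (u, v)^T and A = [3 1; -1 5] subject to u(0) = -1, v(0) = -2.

Coefficient matrix A = [[3, 1], [-1, 5]].
Characteristic polynomial det(A - λI) = λ^2 - 8λ + 16 = 0.
Single eigenvalue λ = 4 with algebraic multiplicity 2.
Eigenvector v = (1,1); generalized eigenvector w with (A-λI)w=v is (1,2).
General solution: e^(4t)[C_1·v + C_2·(t·v + w)].
Applying u(0)=-1, v(0)=-2 gives C_1=0, C_2=-1.

u(t) = -te^(4t) - e^(4t), v(t) = -te^(4t) - 2e^(4t)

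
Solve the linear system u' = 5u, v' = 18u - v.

Coefficient matrix A = [[5, 0], [18, -1]].
Characteristic polynomial det(A - λI) = λ^2 - 4λ - 5 = 0.
Eigenvalues λ = 5, -1.
For λ=5: (A-λI) row 2 is [18, -6], so an eigenvector is (-1, -3).
For λ=-1: (A-λI) row 1 is [6, 0], so an eigenvector is (0, 1).
General solution: c_1e^(5t)(-1,-3) + c_2e^(-t)(0,1).

u(t) = -c_1e^(5t), v(t) = -3c_1e^(5t) + c_2e^(-t)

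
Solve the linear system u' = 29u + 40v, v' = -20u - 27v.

u(t) = -c_1e^(t)sin(4t) - 3c_1e^(t)cos(4t) - 3c_2e^(t)sin(4t) + c_2e^(t)cos(4t), v(t) = c_1e^(t)sin(4t) + 2c_1e^(t)cos(4t) + 2c_2e^(t)sin(4t) - c_2e^(t)cos(4t)

Coefficient matrix A = [[29, 40], [-20, -27]].
Characteristic polynomial det(A - λI) = λ^2 - 2λ + 17 = 0.
Eigenvalues λ = 1 ± 4i (complex conjugate pair).
For λ=1+4i: an eigenvector is (-3,2) - i(-1,1) = (-3 + i, 2 - i).
A real fundamental pair from Re and Im of e^((1+4i)t)v: X_1 = e^(t)(cos(4t)·(-3,2) + sin(4t)·(-1,1)), X_2 = e^(t)(sin(4t)·(-3,2) - cos(4t)·(-1,1)).
General solution: c_1X_1 + c_2X_2.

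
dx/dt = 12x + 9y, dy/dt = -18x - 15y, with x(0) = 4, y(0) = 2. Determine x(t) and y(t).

Coefficient matrix A = [[12, 9], [-18, -15]].
Characteristic polynomial det(A - λI) = λ^2 + 3λ - 18 = 0.
Eigenvalues λ = 3, -6.
For λ=3: (A-λI) row 1 is [9, 9], so an eigenvector is (-1, 1).
For λ=-6: (A-λI) row 1 is [18, 9], so an eigenvector is (1, -2).
General solution: C_1e^(3t)(-1,1) + C_2e^(-6t)(1,-2).
Applying x(0)=4, y(0)=2 gives C_1=-10, C_2=-6.

x(t) = 10e^(3t) - 6e^(-6t), y(t) = -10e^(3t) + 12e^(-6t)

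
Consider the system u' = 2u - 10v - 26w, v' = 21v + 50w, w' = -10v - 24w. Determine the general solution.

u(t) = K_1e^(2t) - 2K_2e^(t) + K_3e^(-4t), v(t) = 5K_2e^(t) - 2K_3e^(-4t), w(t) = -2K_2e^(t) + K_3e^(-4t)

Coefficient matrix A = [[2, -10, -26], [0, 21, 50], [0, -10, -24]].
det(A - λI) = 0 gives eigenvalues λ = 2, 1, -4.
For λ=2: eigenvector (1,0,0).
For λ=1: eigenvector (-2,5,-2).
For λ=-4: eigenvector (1,-2,1).
General solution: K_1e^(2t)(1,0,0) + K_2e^(t)(-2,5,-2) + K_3e^(-4t)(1,-2,1).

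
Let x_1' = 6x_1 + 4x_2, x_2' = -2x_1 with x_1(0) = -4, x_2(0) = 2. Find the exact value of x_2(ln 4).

512

A = [[6,4],[-2,0]]; eigenvalues λ = 4, 2.
Eigenvectors: (-2,1) for λ=4, (-1,1) for λ=2.
From the initial condition, c_1 = 2, c_2 = 0.
x_2(ln 4) = (2)(4^4)(1) + (0)(4^2)(1) = 512.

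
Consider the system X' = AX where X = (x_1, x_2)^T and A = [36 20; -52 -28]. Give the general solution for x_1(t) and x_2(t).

Coefficient matrix A = [[36, 20], [-52, -28]].
Characteristic polynomial det(A - λI) = λ^2 - 8λ + 32 = 0.
Eigenvalues λ = 4 ± 4i (complex conjugate pair).
For λ=4+4i: an eigenvector is (1,-2) - i(-2,3) = (1 + 2i, -2 - 3i).
A real fundamental pair from Re and Im of e^((4+4i)t)v: X_1 = e^(4t)(cos(4t)·(1,-2) + sin(4t)·(-2,3)), X_2 = e^(4t)(sin(4t)·(1,-2) - cos(4t)·(-2,3)).
General solution: C_1X_1 + C_2X_2.

x_1(t) = -2C_1e^(4t)sin(4t) + C_1e^(4t)cos(4t) + C_2e^(4t)sin(4t) + 2C_2e^(4t)cos(4t), x_2(t) = 3C_1e^(4t)sin(4t) - 2C_1e^(4t)cos(4t) - 2C_2e^(4t)sin(4t) - 3C_2e^(4t)cos(4t)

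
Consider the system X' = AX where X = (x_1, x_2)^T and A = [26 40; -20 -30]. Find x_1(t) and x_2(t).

Coefficient matrix A = [[26, 40], [-20, -30]].
Characteristic polynomial det(A - λI) = λ^2 + 4λ + 20 = 0.
Eigenvalues λ = -2 ± 4i (complex conjugate pair).
For λ=-2+4i: an eigenvector is (-1,1) - i(3,-2) = (-1 - 3i, 1 + 2i).
A real fundamental pair from Re and Im of e^((-2+4i)t)v: X_1 = e^(-2t)(cos(4t)·(-1,1) + sin(4t)·(3,-2)), X_2 = e^(-2t)(sin(4t)·(-1,1) - cos(4t)·(3,-2)).
General solution: c_1X_1 + c_2X_2.

x_1(t) = 3c_1e^(-2t)sin(4t) - c_1e^(-2t)cos(4t) - c_2e^(-2t)sin(4t) - 3c_2e^(-2t)cos(4t), x_2(t) = -2c_1e^(-2t)sin(4t) + c_1e^(-2t)cos(4t) + c_2e^(-2t)sin(4t) + 2c_2e^(-2t)cos(4t)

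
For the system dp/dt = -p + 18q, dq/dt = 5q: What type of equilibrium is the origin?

A = [[-1,18],[0,5]]; det(A-λI) = λ^2 - 4λ - 5.
λ = 5, -1: opposite signs.

saddle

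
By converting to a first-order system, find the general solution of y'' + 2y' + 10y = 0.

Let x_1 = y, x_2 = y'. Then x_1' = x_2 and x_2' = -10x_1 - 2x_2.
A = [[0,1],[-10,-2]]; det(A-λI) = λ^2 + 2λ + 10.
Eigenvalues λ = -1 ± 3i.

y(t) = K_1e^(-t)cos(3t) + K_2e^(-t)sin(3t)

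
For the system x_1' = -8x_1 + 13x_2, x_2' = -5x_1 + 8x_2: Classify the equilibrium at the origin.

center

A = [[-8,13],[-5,8]]; det(A-λI) = λ^2 + 1.
λ = 0 ± i: zero real part.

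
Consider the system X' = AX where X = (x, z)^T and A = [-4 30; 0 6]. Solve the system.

Coefficient matrix A = [[-4, 30], [0, 6]].
Characteristic polynomial det(A - λI) = λ^2 - 2λ - 24 = 0.
Eigenvalues λ = 6, -4.
For λ=6: (A-λI) row 1 is [-10, 30], so an eigenvector is (3, 1).
For λ=-4: (A-λI) row 1 is [0, 30], so an eigenvector is (1, 0).
General solution: K_1e^(6t)(3,1) + K_2e^(-4t)(1,0).

x(t) = 3K_1e^(6t) + K_2e^(-4t), z(t) = K_1e^(6t)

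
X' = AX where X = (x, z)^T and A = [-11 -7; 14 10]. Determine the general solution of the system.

x(t) = C_1e^(3t) - C_2e^(-4t), z(t) = -2C_1e^(3t) + C_2e^(-4t)

Coefficient matrix A = [[-11, -7], [14, 10]].
Characteristic polynomial det(A - λI) = λ^2 + λ - 12 = 0.
Eigenvalues λ = 3, -4.
For λ=3: (A-λI) row 1 is [-14, -7], so an eigenvector is (1, -2).
For λ=-4: (A-λI) row 1 is [-7, -7], so an eigenvector is (-1, 1).
General solution: C_1e^(3t)(1,-2) + C_2e^(-4t)(-1,1).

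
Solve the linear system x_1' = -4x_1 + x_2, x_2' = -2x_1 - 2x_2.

Coefficient matrix A = [[-4, 1], [-2, -2]].
Characteristic polynomial det(A - λI) = λ^2 + 6λ + 10 = 0.
Eigenvalues λ = -3 ± i (complex conjugate pair).
For λ=-3+i: an eigenvector is (-1,-1) - i(0,1) = (-1, -1 - i).
A real fundamental pair from Re and Im of e^((-3+i)t)v: X_1 = e^(-3t)(cos(t)·(-1,-1) + sin(t)·(0,1)), X_2 = e^(-3t)(sin(t)·(-1,-1) - cos(t)·(0,1)).
General solution: c_1X_1 + c_2X_2.

x_1(t) = -c_1e^(-3t)cos(t) - c_2e^(-3t)sin(t), x_2(t) = c_1e^(-3t)sin(t) - c_1e^(-3t)cos(t) - c_2e^(-3t)sin(t) - c_2e^(-3t)cos(t)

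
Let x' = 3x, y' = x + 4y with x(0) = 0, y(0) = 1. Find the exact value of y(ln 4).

A = [[3,0],[1,4]]; eigenvalues λ = 4, 3.
Eigenvectors: (0,-1) for λ=4, (-1,1) for λ=3.
From the initial condition, c_1 = -1, c_2 = 0.
y(ln 4) = (-1)(4^4)(-1) + (0)(4^3)(1) = 256.

256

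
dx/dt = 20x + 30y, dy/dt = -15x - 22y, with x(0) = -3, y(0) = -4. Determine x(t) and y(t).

Coefficient matrix A = [[20, 30], [-15, -22]].
Characteristic polynomial det(A - λI) = λ^2 + 2λ + 10 = 0.
Eigenvalues λ = -1 ± 3i (complex conjugate pair).
For λ=-1+3i: an eigenvector is (3,-2) - i(1,-1) = (3 - i, -2 + i).
A real fundamental pair from Re and Im of e^((-1+3i)t)v: X_1 = e^(-t)(cos(3t)·(3,-2) + sin(3t)·(1,-1)), X_2 = e^(-t)(sin(3t)·(3,-2) - cos(3t)·(1,-1)).
General solution: C_1X_1 + C_2X_2.
Applying x(0)=-3, y(0)=-4 gives C_1=-7, C_2=-18.

x(t) = -61e^(-t)sin(3t) - 3e^(-t)cos(3t), y(t) = 43e^(-t)sin(3t) - 4e^(-t)cos(3t)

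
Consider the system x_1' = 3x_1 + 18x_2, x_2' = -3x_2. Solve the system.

Coefficient matrix A = [[3, 18], [0, -3]].
Characteristic polynomial det(A - λI) = λ^2 - 9 = 0.
Eigenvalues λ = 3, -3.
For λ=3: (A-λI) row 1 is [0, 18], so an eigenvector is (1, 0).
For λ=-3: (A-λI) row 1 is [6, 18], so an eigenvector is (-3, 1).
General solution: K_1e^(3t)(1,0) + K_2e^(-3t)(-3,1).

x_1(t) = K_1e^(3t) - 3K_2e^(-3t), x_2(t) = K_2e^(-3t)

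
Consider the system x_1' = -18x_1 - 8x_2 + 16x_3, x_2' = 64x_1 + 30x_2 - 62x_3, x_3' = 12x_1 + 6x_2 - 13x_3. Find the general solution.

Coefficient matrix A = [[-18, -8, 16], [64, 30, -62], [12, 6, -13]].
det(A - λI) = 0 gives eigenvalues λ = -1, 2, -2.
For λ=-1: eigenvector (0,2,1).
For λ=2: eigenvector (-2,9,2).
For λ=-2: eigenvector (1,-2,0).
General solution: C_1e^(-t)(0,2,1) + C_2e^(2t)(-2,9,2) + C_3e^(-2t)(1,-2,0).

x_1(t) = -2C_2e^(2t) + C_3e^(-2t), x_2(t) = 2C_1e^(-t) + 9C_2e^(2t) - 2C_3e^(-2t), x_3(t) = C_1e^(-t) + 2C_2e^(2t)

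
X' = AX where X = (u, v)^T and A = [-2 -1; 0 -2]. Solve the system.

Coefficient matrix A = [[-2, -1], [0, -2]].
Characteristic polynomial det(A - λI) = λ^2 + 4λ + 4 = 0.
Single eigenvalue λ = -2 with algebraic multiplicity 2.
Eigenvector v = (1,0); generalized eigenvector w with (A-λI)w=v is (-3,-1).
General solution: e^(-2t)[K_1·v + K_2·(t·v + w)].

u(t) = K_1e^(-2t) + K_2te^(-2t) - 3K_2e^(-2t), v(t) = -K_2e^(-2t)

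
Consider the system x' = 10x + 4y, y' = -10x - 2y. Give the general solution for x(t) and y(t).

x(t) = -c_1e^(4t)sin(2t) + c_1e^(4t)cos(2t) + c_2e^(4t)sin(2t) + c_2e^(4t)cos(2t), y(t) = c_1e^(4t)sin(2t) - 2c_1e^(4t)cos(2t) - 2c_2e^(4t)sin(2t) - c_2e^(4t)cos(2t)

Coefficient matrix A = [[10, 4], [-10, -2]].
Characteristic polynomial det(A - λI) = λ^2 - 8λ + 20 = 0.
Eigenvalues λ = 4 ± 2i (complex conjugate pair).
For λ=4+2i: an eigenvector is (1,-2) - i(-1,1) = (1 + i, -2 - i).
A real fundamental pair from Re and Im of e^((4+2i)t)v: X_1 = e^(4t)(cos(2t)·(1,-2) + sin(2t)·(-1,1)), X_2 = e^(4t)(sin(2t)·(1,-2) - cos(2t)·(-1,1)).
General solution: c_1X_1 + c_2X_2.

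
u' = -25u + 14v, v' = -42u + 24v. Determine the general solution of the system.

u(t) = -2c_1e^(-4t) - c_2e^(3t), v(t) = -3c_1e^(-4t) - 2c_2e^(3t)

Coefficient matrix A = [[-25, 14], [-42, 24]].
Characteristic polynomial det(A - λI) = λ^2 + λ - 12 = 0.
Eigenvalues λ = -4, 3.
For λ=-4: (A-λI) row 1 is [-21, 14], so an eigenvector is (-2, -3).
For λ=3: (A-λI) row 1 is [-28, 14], so an eigenvector is (-1, -2).
General solution: c_1e^(-4t)(-2,-3) + c_2e^(3t)(-1,-2).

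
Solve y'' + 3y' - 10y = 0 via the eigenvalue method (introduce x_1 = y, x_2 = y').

Let x_1 = y, x_2 = y'. Then x_1' = x_2 and x_2' = 10x_1 - 3x_2.
A = [[0,1],[10,-3]]; det(A-λI) = λ^2 + 3λ - 10.
Eigenvalues λ = -5, 2 with eigenvectors (1,-5), (1,2).

y(t) = C_1e^(-5t) + C_2e^(2t)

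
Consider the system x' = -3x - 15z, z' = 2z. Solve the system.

Coefficient matrix A = [[-3, -15], [0, 2]].
Characteristic polynomial det(A - λI) = λ^2 + λ - 6 = 0.
Eigenvalues λ = 2, -3.
For λ=2: (A-λI) row 1 is [-5, -15], so an eigenvector is (-3, 1).
For λ=-3: (A-λI) row 1 is [0, -15], so an eigenvector is (-1, 0).
General solution: C_1e^(2t)(-3,1) + C_2e^(-3t)(-1,0).

x(t) = -3C_1e^(2t) - C_2e^(-3t), z(t) = C_1e^(2t)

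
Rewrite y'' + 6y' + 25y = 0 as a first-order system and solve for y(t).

y(t) = c_1e^(-3t)cos(4t) + c_2e^(-3t)sin(4t)

Let x_1 = y, x_2 = y'. Then x_1' = x_2 and x_2' = -25x_1 - 6x_2.
A = [[0,1],[-25,-6]]; det(A-λI) = λ^2 + 6λ + 25.
Eigenvalues λ = -3 ± 4i.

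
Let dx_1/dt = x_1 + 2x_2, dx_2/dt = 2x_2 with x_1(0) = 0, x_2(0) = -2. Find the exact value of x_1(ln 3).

A = [[1,2],[0,2]]; eigenvalues λ = 2, 1.
Eigenvectors: (-2,-1) for λ=2, (-1,0) for λ=1.
From the initial condition, c_1 = 2, c_2 = -4.
x_1(ln 3) = (2)(3^2)(-2) + (-4)(3^1)(-1) = -24.

-24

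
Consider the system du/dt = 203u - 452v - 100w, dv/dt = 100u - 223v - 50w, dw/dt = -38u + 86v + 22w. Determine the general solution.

u(t) = 10K_1e^(-3t) + K_2e^(3t) - 4K_3e^(2t), v(t) = 5K_1e^(-3t) - 2K_3e^(2t), w(t) = -2K_1e^(-3t) + 2K_2e^(3t) + K_3e^(2t)

Coefficient matrix A = [[203, -452, -100], [100, -223, -50], [-38, 86, 22]].
det(A - λI) = 0 gives eigenvalues λ = -3, 3, 2.
For λ=-3: eigenvector (10,5,-2).
For λ=3: eigenvector (1,0,2).
For λ=2: eigenvector (-4,-2,1).
General solution: K_1e^(-3t)(10,5,-2) + K_2e^(3t)(1,0,2) + K_3e^(2t)(-4,-2,1).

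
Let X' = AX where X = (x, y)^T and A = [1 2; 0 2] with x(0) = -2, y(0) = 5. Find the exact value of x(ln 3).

54

A = [[1,2],[0,2]]; eigenvalues λ = 1, 2.
Eigenvectors: (1,0) for λ=1, (-2,-1) for λ=2.
From the initial condition, c_1 = -12, c_2 = -5.
x(ln 3) = (-12)(3^1)(1) + (-5)(3^2)(-2) = 54.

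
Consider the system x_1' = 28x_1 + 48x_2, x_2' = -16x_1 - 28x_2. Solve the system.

x_1(t) = 2C_1e^(4t) + 3C_2e^(-4t), x_2(t) = -C_1e^(4t) - 2C_2e^(-4t)

Coefficient matrix A = [[28, 48], [-16, -28]].
Characteristic polynomial det(A - λI) = λ^2 - 16 = 0.
Eigenvalues λ = 4, -4.
For λ=4: (A-λI) row 1 is [24, 48], so an eigenvector is (2, -1).
For λ=-4: (A-λI) row 1 is [32, 48], so an eigenvector is (3, -2).
General solution: C_1e^(4t)(2,-1) + C_2e^(-4t)(3,-2).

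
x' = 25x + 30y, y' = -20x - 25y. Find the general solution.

x(t) = -3C_1e^(5t) + C_2e^(-5t), y(t) = 2C_1e^(5t) - C_2e^(-5t)

Coefficient matrix A = [[25, 30], [-20, -25]].
Characteristic polynomial det(A - λI) = λ^2 - 25 = 0.
Eigenvalues λ = 5, -5.
For λ=5: (A-λI) row 1 is [20, 30], so an eigenvector is (-3, 2).
For λ=-5: (A-λI) row 1 is [30, 30], so an eigenvector is (1, -1).
General solution: C_1e^(5t)(-3,2) + C_2e^(-5t)(1,-1).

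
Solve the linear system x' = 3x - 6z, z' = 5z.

x(t) = c_1e^(3t) - 3c_2e^(5t), z(t) = c_2e^(5t)

Coefficient matrix A = [[3, -6], [0, 5]].
Characteristic polynomial det(A - λI) = λ^2 - 8λ + 15 = 0.
Eigenvalues λ = 3, 5.
For λ=3: (A-λI) row 1 is [0, -6], so an eigenvector is (1, 0).
For λ=5: (A-λI) row 1 is [-2, -6], so an eigenvector is (-3, 1).
General solution: c_1e^(3t)(1,0) + c_2e^(5t)(-3,1).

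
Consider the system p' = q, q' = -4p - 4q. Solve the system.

Coefficient matrix A = [[0, 1], [-4, -4]].
Characteristic polynomial det(A - λI) = λ^2 + 4λ + 4 = 0.
Single eigenvalue λ = -2 with algebraic multiplicity 2.
Eigenvector v = (1,-2); generalized eigenvector w with (A-λI)w=v is (0,1).
General solution: e^(-2t)[C_1·v + C_2·(t·v + w)].

p(t) = C_1e^(-2t) + C_2te^(-2t), q(t) = -2C_1e^(-2t) - 2C_2te^(-2t) + C_2e^(-2t)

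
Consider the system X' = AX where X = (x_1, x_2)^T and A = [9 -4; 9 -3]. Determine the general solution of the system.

x_1(t) = 2K_1e^(3t) + 2K_2te^(3t) + K_2e^(3t), x_2(t) = 3K_1e^(3t) + 3K_2te^(3t) + K_2e^(3t)

Coefficient matrix A = [[9, -4], [9, -3]].
Characteristic polynomial det(A - λI) = λ^2 - 6λ + 9 = 0.
Single eigenvalue λ = 3 with algebraic multiplicity 2.
Eigenvector v = (2,3); generalized eigenvector w with (A-λI)w=v is (1,1).
General solution: e^(3t)[K_1·v + K_2·(t·v + w)].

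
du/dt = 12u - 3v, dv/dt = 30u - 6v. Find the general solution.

u(t) = c_1e^(3t)cos(3t) + c_2e^(3t)sin(3t), v(t) = c_1e^(3t)sin(3t) + 3c_1e^(3t)cos(3t) + 3c_2e^(3t)sin(3t) - c_2e^(3t)cos(3t)

Coefficient matrix A = [[12, -3], [30, -6]].
Characteristic polynomial det(A - λI) = λ^2 - 6λ + 18 = 0.
Eigenvalues λ = 3 ± 3i (complex conjugate pair).
For λ=3+3i: an eigenvector is (1,3) - i(0,1) = (1, 3 - i).
A real fundamental pair from Re and Im of e^((3+3i)t)v: X_1 = e^(3t)(cos(3t)·(1,3) + sin(3t)·(0,1)), X_2 = e^(3t)(sin(3t)·(1,3) - cos(3t)·(0,1)).
General solution: c_1X_1 + c_2X_2.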